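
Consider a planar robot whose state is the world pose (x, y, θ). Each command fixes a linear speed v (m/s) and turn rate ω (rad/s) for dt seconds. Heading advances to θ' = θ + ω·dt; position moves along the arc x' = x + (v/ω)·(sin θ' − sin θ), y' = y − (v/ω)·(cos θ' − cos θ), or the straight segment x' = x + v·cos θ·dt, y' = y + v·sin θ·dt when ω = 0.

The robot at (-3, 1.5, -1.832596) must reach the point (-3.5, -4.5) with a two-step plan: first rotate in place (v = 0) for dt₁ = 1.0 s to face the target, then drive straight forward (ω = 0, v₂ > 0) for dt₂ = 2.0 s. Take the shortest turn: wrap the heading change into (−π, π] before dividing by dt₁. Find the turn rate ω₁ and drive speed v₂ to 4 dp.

ω₁ = 0.1787, v₂ = 3.0104

heading to target = atan2(-4.5−1.5, -3.5−-3) = -1.6539
Δθ = wrap(-1.6539 − -1.8326) = 0.1787; ω₁ = Δθ/dt₁ = 0.1787
distance = √((-3.5−-3)² + (-4.5−1.5)²) = 6.0208; v₂ = distance/dt₂ = 3.0104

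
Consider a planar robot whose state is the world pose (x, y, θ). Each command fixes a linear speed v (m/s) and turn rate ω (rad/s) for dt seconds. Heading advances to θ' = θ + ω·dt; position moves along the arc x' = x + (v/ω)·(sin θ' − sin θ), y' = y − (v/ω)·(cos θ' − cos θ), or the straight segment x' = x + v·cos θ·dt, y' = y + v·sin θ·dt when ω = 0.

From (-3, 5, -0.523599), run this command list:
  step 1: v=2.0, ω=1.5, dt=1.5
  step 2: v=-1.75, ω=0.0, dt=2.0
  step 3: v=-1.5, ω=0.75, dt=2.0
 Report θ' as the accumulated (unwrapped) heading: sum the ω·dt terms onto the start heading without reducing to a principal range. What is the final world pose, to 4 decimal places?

step 1: θ'=1.7264 (R=1.3333) → pose (-1.0161, 6.3613, 1.7264)
step 2: θ'=1.7264 (straight) → pose (-0.4737, 2.9036, 1.7264)
step 3: θ'=3.2264 (R=-2.0000) → pose (1.6716, 1.2208, 3.2264)

(1.6716, 1.2208, 3.2264)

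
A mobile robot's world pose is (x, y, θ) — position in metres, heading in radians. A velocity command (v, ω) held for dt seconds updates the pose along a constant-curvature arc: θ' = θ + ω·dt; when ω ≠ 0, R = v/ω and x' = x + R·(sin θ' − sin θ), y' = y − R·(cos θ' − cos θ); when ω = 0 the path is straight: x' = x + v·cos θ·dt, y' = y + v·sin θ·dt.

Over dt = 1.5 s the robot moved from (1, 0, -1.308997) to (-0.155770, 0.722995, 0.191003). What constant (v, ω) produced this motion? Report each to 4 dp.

Δθ = 0.191003 − -1.308997 = 1.500000
ω = Δθ/dt = 1.500000/1.5 = 1.0000
R = Δx/(sin θ' − sin θ) = -1.0000
v = R·ω = -1.0000·1.0000 = -1.0000

v = -1.0000, ω = 1.0000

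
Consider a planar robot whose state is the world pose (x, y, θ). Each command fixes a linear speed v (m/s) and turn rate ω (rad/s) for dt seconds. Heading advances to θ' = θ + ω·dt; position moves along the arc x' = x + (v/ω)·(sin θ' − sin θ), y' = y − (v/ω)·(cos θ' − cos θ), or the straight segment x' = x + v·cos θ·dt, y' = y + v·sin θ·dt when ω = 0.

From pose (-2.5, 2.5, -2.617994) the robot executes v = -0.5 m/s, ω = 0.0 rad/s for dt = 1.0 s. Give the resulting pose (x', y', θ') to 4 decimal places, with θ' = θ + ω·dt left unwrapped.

(-2.0670, 2.7500, -2.6180)

θ' = -2.6180 + 0.0·1.0 = -2.6180
ω = 0 → straight: x' = -2.5 + -0.5·cos(-2.6180)·1.0 = -2.0670
y' = 2.5 + -0.5·sin(-2.6180)·1.0 = 2.7500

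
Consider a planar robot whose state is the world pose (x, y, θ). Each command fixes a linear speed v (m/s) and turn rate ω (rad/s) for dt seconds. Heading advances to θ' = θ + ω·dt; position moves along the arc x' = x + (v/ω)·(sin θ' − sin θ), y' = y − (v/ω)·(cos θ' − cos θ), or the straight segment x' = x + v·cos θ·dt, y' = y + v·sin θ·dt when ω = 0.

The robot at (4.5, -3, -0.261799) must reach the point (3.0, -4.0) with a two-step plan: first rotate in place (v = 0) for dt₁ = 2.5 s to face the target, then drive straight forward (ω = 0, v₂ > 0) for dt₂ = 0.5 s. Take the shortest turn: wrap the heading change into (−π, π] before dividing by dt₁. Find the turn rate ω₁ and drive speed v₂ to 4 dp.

ω₁ = -0.9167, v₂ = 3.6056

heading to target = atan2(-4−-3, 3−4.5) = -2.5536
Δθ = wrap(-2.5536 − -0.2618) = -2.2918; ω₁ = Δθ/dt₁ = -0.9167
distance = √((3−4.5)² + (-4−-3)²) = 1.8028; v₂ = distance/dt₂ = 3.6056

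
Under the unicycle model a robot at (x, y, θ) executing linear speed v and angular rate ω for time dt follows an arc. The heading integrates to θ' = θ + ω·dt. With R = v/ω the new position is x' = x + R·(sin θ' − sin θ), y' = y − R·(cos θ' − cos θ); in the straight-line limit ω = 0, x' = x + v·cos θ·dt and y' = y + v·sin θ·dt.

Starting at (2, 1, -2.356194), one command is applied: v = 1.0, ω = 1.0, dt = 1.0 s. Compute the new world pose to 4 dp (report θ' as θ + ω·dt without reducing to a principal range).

θ' = -2.3562 + 1.0·1.0 = -1.3562
R = v/ω = 1.0/1.0 = 1.0000
x' = 2 + 1.0000·(sin -1.3562 − sin -2.3562) = 1.7300
y' = 1 − 1.0000·(cos -1.3562 − cos -2.3562) = 0.0799

(1.7300, 0.0799, -1.3562)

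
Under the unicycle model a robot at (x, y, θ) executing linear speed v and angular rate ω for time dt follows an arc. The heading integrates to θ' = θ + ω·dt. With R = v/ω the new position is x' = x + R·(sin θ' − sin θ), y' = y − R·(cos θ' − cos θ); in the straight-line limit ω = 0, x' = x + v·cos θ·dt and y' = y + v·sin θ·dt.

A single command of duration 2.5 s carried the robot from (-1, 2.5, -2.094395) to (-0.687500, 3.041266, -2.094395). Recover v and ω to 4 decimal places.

v = -0.2500, ω = 0.0000

Δθ = -2.094395 − -2.094395 = 0.000000
ω = Δθ/dt = 0.000000/2.5 = 0.0000
ω = 0 → v = (Δx·cos θ + Δy·sin θ)/dt = -0.2500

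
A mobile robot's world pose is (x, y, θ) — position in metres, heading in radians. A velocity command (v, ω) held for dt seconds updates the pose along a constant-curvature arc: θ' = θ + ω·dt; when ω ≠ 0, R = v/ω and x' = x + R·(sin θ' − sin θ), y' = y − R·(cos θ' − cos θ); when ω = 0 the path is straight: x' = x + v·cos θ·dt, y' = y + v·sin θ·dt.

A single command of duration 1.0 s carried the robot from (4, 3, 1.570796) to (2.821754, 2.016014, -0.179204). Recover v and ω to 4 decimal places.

v = -1.7500, ω = -1.7500

Δθ = -0.179204 − 1.570796 = -1.750000
ω = Δθ/dt = -1.750000/1.0 = -1.7500
R = Δx/(sin θ' − sin θ) = 1.0000
v = R·ω = 1.0000·-1.7500 = -1.7500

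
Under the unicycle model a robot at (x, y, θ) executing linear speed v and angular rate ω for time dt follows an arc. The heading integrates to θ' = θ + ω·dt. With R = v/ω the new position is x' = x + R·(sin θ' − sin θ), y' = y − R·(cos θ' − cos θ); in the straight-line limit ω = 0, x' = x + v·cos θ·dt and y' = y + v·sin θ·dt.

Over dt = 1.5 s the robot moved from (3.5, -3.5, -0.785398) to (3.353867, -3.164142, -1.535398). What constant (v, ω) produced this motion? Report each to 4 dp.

Δθ = -1.535398 − -0.785398 = -0.750000
ω = Δθ/dt = -0.750000/1.5 = -0.5000
R = −Δy/(cos θ' − cos θ) = 0.5000
v = R·ω = 0.5000·-0.5000 = -0.2500

v = -0.2500, ω = -0.5000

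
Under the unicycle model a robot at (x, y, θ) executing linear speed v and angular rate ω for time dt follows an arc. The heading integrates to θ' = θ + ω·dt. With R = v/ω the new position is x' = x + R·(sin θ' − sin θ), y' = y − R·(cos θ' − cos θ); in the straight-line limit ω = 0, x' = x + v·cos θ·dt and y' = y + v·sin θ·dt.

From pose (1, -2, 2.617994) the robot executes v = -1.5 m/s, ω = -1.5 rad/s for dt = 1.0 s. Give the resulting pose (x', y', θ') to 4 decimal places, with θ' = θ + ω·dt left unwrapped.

(1.3992, -3.3035, 1.1180)

θ' = 2.6180 + -1.5·1.0 = 1.1180
R = v/ω = -1.5/-1.5 = 1.0000
x' = 1 + 1.0000·(sin 1.1180 − sin 2.6180) = 1.3992
y' = -2 − 1.0000·(cos 1.1180 − cos 2.6180) = -3.3035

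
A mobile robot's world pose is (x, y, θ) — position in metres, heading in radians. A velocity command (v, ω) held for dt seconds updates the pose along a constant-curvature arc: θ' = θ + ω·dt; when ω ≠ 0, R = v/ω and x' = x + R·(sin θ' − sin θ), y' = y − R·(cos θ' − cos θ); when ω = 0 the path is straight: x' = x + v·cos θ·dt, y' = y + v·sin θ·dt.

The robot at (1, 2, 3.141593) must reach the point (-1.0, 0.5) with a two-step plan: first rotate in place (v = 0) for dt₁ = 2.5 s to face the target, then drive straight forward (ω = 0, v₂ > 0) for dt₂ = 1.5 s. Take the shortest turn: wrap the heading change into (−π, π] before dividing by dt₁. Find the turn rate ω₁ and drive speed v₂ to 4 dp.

heading to target = atan2(0.5−2, -1−1) = -2.4981
Δθ = wrap(-2.4981 − 3.1416) = 0.6435; ω₁ = Δθ/dt₁ = 0.2574
distance = √((-1−1)² + (0.5−2)²) = 2.5000; v₂ = distance/dt₂ = 1.6667

ω₁ = 0.2574, v₂ = 1.6667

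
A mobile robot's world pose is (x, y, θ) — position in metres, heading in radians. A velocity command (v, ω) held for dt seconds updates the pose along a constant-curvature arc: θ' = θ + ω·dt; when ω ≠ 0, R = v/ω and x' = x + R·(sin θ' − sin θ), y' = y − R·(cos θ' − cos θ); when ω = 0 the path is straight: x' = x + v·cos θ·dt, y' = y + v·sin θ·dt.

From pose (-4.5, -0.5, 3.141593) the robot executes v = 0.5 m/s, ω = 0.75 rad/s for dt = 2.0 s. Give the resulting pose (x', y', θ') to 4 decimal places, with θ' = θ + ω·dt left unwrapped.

θ' = 3.1416 + 0.75·2.0 = 4.6416
R = v/ω = 0.5/0.75 = 0.6667
x' = -4.5 + 0.6667·(sin 4.6416 − sin 3.1416) = -5.1650
y' = -0.5 − 0.6667·(cos 4.6416 − cos 3.1416) = -1.1195

(-5.1650, -1.1195, 4.6416)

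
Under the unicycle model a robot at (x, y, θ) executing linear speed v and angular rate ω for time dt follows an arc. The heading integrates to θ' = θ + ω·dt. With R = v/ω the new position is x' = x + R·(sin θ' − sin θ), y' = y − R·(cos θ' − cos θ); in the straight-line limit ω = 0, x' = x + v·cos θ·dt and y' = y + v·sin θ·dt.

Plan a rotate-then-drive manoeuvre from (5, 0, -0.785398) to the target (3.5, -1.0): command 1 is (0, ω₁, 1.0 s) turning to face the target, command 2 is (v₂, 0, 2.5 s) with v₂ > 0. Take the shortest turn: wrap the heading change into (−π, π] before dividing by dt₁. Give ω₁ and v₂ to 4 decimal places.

heading to target = atan2(-1−0, 3.5−5) = -2.5536
Δθ = wrap(-2.5536 − -0.7854) = -1.7682; ω₁ = Δθ/dt₁ = -1.7682
distance = √((3.5−5)² + (-1−0)²) = 1.8028; v₂ = distance/dt₂ = 0.7211

ω₁ = -1.7682, v₂ = 0.7211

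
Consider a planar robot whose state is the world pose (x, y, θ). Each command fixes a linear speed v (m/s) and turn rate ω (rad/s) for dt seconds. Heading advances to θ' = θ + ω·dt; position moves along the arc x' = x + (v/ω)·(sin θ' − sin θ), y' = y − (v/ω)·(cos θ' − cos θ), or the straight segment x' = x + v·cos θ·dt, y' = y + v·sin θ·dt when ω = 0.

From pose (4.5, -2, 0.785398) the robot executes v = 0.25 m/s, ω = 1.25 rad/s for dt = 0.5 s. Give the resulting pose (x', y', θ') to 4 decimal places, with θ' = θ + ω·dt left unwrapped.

θ' = 0.7854 + 1.25·0.5 = 1.4104
R = v/ω = 0.25/1.25 = 0.2000
x' = 4.5 + 0.2000·(sin 1.4104 − sin 0.7854) = 4.5560
y' = -2 − 0.2000·(cos 1.4104 − cos 0.7854) = -1.8905

(4.5560, -1.8905, 1.4104)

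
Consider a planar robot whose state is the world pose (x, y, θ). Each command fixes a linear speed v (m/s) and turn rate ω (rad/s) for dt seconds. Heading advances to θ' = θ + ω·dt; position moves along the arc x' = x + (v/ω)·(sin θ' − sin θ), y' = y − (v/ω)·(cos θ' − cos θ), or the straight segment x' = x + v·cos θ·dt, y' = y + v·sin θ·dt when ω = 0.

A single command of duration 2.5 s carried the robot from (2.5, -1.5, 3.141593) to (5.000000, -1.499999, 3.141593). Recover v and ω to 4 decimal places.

Δθ = 3.141593 − 3.141593 = 0.000000
ω = Δθ/dt = 0.000000/2.5 = 0.0000
ω = 0 → v = (Δx·cos θ + Δy·sin θ)/dt = -1.0000

v = -1.0000, ω = 0.0000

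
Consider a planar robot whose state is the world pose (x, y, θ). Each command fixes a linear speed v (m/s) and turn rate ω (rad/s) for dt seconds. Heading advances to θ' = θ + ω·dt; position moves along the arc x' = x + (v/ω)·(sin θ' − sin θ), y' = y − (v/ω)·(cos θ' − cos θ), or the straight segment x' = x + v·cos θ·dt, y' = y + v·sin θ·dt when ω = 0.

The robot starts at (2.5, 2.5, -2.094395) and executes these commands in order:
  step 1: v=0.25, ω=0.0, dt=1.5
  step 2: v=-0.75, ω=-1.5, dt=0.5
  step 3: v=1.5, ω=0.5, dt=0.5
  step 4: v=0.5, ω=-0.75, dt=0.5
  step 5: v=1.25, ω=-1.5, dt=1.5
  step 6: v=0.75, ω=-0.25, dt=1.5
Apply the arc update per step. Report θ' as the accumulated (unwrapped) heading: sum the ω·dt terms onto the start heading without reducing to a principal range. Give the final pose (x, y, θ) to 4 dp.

(1.5286, 4.0943, -5.5944)

step 1: θ'=-2.0944 (straight) → pose (2.3125, 2.1752, -2.0944)
step 2: θ'=-2.8444 (R=0.5000) → pose (2.5991, 2.4033, -2.8444)
step 3: θ'=-2.5944 (R=3.0000) → pose (1.9167, 2.0968, -2.5944)
step 4: θ'=-2.9694 (R=-0.6667) → pose (1.6841, 2.0093, -2.9694)
step 5: θ'=-5.2194 (R=-0.8333) → pose (0.8128, 3.2350, -5.2194)
step 6: θ'=-5.5944 (R=-3.0000) → pose (1.5286, 4.0943, -5.5944)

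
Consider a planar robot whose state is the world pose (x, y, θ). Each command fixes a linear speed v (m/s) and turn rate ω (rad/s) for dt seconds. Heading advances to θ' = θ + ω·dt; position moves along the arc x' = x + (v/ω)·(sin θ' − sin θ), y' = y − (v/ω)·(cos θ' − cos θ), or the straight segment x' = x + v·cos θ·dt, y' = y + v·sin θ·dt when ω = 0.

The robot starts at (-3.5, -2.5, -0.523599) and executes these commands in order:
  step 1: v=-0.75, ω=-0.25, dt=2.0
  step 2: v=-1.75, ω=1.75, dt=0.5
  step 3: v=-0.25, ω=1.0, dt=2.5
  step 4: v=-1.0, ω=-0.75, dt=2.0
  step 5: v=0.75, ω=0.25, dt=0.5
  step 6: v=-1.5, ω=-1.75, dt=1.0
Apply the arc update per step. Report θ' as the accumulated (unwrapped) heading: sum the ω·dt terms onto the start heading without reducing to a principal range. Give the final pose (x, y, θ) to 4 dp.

(-6.5071, -3.0706, -0.7736)

step 1: θ'=-1.0236 (R=3.0000) → pose (-4.5620, -1.4628, -1.0236)
step 2: θ'=-0.1486 (R=-1.0000) → pose (-5.2679, -0.9941, -0.1486)
step 3: θ'=2.3514 (R=-0.2500) → pose (-5.4825, -1.4173, 2.3514)
step 4: θ'=0.8514 (R=1.3333) → pose (-5.4269, -3.2342, 0.8514)
step 5: θ'=0.9764 (R=3.0000) → pose (-5.1981, -2.9374, 0.9764)
step 6: θ'=-0.7736 (R=0.8571) → pose (-6.5071, -3.0706, -0.7736)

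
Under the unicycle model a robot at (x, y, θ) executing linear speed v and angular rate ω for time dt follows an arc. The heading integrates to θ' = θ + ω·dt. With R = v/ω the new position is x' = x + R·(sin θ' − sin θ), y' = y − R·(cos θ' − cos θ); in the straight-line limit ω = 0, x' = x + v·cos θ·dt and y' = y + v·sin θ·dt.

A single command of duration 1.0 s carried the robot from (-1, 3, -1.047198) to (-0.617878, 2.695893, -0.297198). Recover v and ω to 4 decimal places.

Δθ = -0.297198 − -1.047198 = 0.750000
ω = Δθ/dt = 0.750000/1.0 = 0.7500
R = Δx/(sin θ' − sin θ) = 0.6667
v = R·ω = 0.6667·0.7500 = 0.5000

v = 0.5000, ω = 0.7500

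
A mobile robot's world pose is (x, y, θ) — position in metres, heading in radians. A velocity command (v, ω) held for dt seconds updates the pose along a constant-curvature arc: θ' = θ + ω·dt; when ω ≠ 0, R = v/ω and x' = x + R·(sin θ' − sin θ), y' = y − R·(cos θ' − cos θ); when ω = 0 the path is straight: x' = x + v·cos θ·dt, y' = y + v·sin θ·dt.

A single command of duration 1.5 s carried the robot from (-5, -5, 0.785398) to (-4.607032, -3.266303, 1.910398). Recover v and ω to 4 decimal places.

v = 1.2500, ω = 0.7500

Δθ = 1.910398 − 0.785398 = 1.125000
ω = Δθ/dt = 1.125000/1.5 = 0.7500
R = −Δy/(cos θ' − cos θ) = 1.6667
v = R·ω = 1.6667·0.7500 = 1.2500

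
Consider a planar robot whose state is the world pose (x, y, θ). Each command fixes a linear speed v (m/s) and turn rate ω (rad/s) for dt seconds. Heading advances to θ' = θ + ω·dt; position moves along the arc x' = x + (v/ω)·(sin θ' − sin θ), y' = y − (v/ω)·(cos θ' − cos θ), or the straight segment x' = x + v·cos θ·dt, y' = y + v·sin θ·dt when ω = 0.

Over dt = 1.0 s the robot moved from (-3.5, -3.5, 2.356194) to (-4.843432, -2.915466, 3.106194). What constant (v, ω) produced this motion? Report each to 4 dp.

Δθ = 3.106194 − 2.356194 = 0.750000
ω = Δθ/dt = 0.750000/1.0 = 0.7500
R = Δx/(sin θ' − sin θ) = 2.0000
v = R·ω = 2.0000·0.7500 = 1.5000

v = 1.5000, ω = 0.7500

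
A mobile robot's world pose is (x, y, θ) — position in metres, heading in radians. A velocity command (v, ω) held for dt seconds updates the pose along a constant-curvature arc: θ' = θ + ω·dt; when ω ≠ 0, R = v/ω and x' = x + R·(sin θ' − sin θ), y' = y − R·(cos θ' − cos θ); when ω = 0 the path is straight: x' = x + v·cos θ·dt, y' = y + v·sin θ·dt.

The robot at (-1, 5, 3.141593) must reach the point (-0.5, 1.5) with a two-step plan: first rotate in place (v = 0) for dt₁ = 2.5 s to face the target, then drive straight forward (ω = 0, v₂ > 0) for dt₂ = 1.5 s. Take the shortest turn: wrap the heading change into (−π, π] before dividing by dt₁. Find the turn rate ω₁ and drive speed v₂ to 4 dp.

heading to target = atan2(1.5−5, -0.5−-1) = -1.4289
Δθ = wrap(-1.4289 − 3.1416) = 1.7127; ω₁ = Δθ/dt₁ = 0.6851
distance = √((-0.5−-1)² + (1.5−5)²) = 3.5355; v₂ = distance/dt₂ = 2.3570

ω₁ = 0.6851, v₂ = 2.3570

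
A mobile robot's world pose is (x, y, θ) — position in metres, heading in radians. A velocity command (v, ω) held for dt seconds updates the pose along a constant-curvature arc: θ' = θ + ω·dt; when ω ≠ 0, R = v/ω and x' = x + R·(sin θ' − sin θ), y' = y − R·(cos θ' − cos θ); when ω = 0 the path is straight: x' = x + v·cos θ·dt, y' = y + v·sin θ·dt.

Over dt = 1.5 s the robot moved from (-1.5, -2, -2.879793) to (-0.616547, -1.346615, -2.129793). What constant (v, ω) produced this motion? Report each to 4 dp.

v = -0.7500, ω = 0.5000

Δθ = -2.129793 − -2.879793 = 0.750000
ω = Δθ/dt = 0.750000/1.5 = 0.5000
R = Δx/(sin θ' − sin θ) = -1.5000
v = R·ω = -1.5000·0.5000 = -0.7500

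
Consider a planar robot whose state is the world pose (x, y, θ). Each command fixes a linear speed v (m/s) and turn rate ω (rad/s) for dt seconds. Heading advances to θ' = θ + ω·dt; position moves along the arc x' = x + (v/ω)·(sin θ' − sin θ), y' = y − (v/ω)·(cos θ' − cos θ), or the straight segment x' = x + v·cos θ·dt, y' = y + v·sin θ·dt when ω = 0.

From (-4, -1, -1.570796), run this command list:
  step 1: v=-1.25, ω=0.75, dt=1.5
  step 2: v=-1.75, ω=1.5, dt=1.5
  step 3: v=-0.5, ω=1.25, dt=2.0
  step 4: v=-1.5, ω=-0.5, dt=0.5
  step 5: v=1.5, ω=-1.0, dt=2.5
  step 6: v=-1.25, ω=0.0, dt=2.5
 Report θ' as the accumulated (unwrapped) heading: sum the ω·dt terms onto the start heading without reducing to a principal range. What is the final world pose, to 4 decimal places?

step 1: θ'=-0.4458 (R=-1.6667) → pose (-4.9480, 0.5038, -0.4458)
step 2: θ'=1.8042 (R=-1.1667) → pose (-6.5861, -0.8187, 1.8042)
step 3: θ'=4.3042 (R=-0.4000) → pose (-5.8298, -0.8850, 4.3042)
step 4: θ'=4.0542 (R=3.0000) → pose (-5.4496, -0.2408, 4.0542)
step 5: θ'=1.5542 (R=-1.5000) → pose (-8.1361, 0.7017, 1.5542)
step 6: θ'=1.5542 (straight) → pose (-8.1879, -2.4229, 1.5542)

(-8.1879, -2.4229, 1.5542)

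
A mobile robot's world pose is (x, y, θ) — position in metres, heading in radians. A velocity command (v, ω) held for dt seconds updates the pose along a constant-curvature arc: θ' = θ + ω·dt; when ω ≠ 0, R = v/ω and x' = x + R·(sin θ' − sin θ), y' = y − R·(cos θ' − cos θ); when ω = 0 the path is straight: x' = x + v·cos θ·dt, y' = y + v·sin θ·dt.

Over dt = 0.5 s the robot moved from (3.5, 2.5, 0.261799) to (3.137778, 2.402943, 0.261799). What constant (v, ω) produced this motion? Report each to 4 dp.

Δθ = 0.261799 − 0.261799 = 0.000000
ω = Δθ/dt = 0.000000/0.5 = 0.0000
ω = 0 → v = (Δx·cos θ + Δy·sin θ)/dt = -0.7500

v = -0.7500, ω = 0.0000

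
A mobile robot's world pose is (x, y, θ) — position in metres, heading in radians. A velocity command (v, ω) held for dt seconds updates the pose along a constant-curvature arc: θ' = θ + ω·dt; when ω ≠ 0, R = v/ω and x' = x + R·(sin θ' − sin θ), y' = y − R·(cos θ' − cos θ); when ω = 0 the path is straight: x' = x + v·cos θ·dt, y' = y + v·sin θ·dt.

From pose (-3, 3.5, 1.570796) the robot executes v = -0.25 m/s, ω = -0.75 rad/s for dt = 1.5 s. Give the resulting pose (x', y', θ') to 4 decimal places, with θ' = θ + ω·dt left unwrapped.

(-3.1896, 3.1992, 0.4458)

θ' = 1.5708 + -0.75·1.5 = 0.4458
R = v/ω = -0.25/-0.75 = 0.3333
x' = -3 + 0.3333·(sin 0.4458 − sin 1.5708) = -3.1896
y' = 3.5 − 0.3333·(cos 0.4458 − cos 1.5708) = 3.1992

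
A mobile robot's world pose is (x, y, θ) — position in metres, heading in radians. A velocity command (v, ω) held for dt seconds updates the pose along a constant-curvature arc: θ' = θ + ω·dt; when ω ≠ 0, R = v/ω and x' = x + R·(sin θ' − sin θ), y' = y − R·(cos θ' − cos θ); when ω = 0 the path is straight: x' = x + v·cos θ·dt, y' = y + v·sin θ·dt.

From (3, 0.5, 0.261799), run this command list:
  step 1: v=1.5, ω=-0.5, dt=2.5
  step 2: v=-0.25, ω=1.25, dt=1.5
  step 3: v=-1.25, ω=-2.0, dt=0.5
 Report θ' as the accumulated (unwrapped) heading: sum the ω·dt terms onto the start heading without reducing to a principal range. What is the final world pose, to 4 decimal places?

step 1: θ'=-0.9882 (R=-3.0000) → pose (6.2816, -0.7472, -0.9882)
step 2: θ'=0.8868 (R=-0.2000) → pose (5.9596, -0.7309, 0.8868)
step 3: θ'=-0.1132 (R=0.6250) → pose (5.4045, -0.9569, -0.1132)

(5.4045, -0.9569, -0.1132)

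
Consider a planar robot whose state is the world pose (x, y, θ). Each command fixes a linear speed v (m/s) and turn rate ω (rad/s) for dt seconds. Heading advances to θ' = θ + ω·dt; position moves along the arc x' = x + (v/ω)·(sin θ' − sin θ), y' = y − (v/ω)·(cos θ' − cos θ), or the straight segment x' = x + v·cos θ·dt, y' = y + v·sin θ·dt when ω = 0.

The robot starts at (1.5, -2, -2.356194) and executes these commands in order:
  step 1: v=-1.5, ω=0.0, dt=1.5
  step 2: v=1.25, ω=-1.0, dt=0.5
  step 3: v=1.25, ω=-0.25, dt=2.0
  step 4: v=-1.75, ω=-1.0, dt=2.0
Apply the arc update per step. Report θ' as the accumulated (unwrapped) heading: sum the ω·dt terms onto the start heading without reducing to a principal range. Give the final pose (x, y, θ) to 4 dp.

(1.1135, -3.5724, -5.3562)

step 1: θ'=-2.3562 (straight) → pose (3.0910, -0.4090, -2.3562)
step 2: θ'=-2.8562 (R=-1.2500) → pose (2.5590, -0.7246, -2.8562)
step 3: θ'=-3.3562 (R=-5.0000) → pose (0.0865, -0.8121, -3.3562)
step 4: θ'=-5.3562 (R=1.7500) → pose (1.1135, -3.5724, -5.3562)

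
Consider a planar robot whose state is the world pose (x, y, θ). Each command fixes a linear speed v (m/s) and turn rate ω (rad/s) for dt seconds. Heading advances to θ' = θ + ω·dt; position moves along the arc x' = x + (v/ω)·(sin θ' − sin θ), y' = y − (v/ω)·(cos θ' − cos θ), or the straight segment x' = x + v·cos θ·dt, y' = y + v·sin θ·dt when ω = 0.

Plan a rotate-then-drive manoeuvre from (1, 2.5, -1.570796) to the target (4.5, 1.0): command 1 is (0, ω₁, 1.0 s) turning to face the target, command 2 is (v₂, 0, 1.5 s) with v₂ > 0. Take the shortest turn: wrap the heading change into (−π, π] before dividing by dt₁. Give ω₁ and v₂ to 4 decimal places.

heading to target = atan2(1−2.5, 4.5−1) = -0.4049
Δθ = wrap(-0.4049 − -1.5708) = 1.1659; ω₁ = Δθ/dt₁ = 1.1659
distance = √((4.5−1)² + (1−2.5)²) = 3.8079; v₂ = distance/dt₂ = 2.5386

ω₁ = 1.1659, v₂ = 2.5386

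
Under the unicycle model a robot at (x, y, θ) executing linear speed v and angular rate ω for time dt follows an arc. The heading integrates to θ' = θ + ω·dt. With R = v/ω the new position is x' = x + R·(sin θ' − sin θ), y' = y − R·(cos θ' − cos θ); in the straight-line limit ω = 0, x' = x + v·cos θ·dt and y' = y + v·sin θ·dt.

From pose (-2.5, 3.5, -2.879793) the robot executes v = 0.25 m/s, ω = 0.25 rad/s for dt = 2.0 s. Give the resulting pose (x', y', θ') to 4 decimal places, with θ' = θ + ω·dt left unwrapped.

θ' = -2.8798 + 0.25·2.0 = -2.3798
R = v/ω = 0.25/0.25 = 1.0000
x' = -2.5 + 1.0000·(sin -2.3798 − sin -2.8798) = -2.9314
y' = 3.5 − 1.0000·(cos -2.3798 − cos -2.8798) = 3.2577

(-2.9314, 3.2577, -2.3798)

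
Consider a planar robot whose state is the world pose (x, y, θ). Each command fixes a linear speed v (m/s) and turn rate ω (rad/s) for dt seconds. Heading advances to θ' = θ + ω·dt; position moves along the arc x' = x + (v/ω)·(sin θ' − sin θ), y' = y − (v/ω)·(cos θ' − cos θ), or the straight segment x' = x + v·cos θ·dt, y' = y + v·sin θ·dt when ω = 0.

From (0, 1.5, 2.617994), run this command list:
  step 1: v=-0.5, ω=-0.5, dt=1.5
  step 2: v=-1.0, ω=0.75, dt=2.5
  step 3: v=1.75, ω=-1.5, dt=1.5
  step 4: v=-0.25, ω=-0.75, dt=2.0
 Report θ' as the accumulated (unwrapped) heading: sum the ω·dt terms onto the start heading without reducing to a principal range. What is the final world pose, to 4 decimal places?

(0.3275, 0.9631, -0.0070)

step 1: θ'=1.8680 (R=1.0000) → pose (0.4562, 0.9268, 1.8680)
step 2: θ'=3.7430 (R=-1.3333) → pose (2.4854, 0.2179, 3.7430)
step 3: θ'=1.4930 (R=-1.1667) → pose (0.6622, 1.2705, 1.4930)
step 4: θ'=-0.0070 (R=0.3333) → pose (0.3275, 0.9631, -0.0070)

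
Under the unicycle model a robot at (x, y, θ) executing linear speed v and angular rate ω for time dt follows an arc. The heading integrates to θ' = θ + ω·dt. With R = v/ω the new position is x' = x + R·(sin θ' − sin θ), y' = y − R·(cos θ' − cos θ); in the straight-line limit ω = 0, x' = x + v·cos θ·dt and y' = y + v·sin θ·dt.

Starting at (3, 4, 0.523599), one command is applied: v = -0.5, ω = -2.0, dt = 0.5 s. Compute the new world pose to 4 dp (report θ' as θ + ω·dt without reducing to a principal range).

θ' = 0.5236 + -2.0·0.5 = -0.4764
R = v/ω = -0.5/-2.0 = 0.2500
x' = 3 + 0.2500·(sin -0.4764 − sin 0.5236) = 2.7604
y' = 4 − 0.2500·(cos -0.4764 − cos 0.5236) = 3.9943

(2.7604, 3.9943, -0.4764)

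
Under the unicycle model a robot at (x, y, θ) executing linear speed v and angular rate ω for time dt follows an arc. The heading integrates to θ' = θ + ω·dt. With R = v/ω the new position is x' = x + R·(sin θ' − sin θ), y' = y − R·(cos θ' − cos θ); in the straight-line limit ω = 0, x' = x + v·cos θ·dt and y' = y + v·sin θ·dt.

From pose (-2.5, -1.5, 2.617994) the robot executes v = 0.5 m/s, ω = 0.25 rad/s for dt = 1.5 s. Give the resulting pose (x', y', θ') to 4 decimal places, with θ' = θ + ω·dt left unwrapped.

θ' = 2.6180 + 0.25·1.5 = 2.9930
R = v/ω = 0.5/0.25 = 2.0000
x' = -2.5 + 2.0000·(sin 2.9930 − sin 2.6180) = -3.2039
y' = -1.5 − 2.0000·(cos 2.9930 − cos 2.6180) = -1.2541

(-3.2039, -1.2541, 2.9930)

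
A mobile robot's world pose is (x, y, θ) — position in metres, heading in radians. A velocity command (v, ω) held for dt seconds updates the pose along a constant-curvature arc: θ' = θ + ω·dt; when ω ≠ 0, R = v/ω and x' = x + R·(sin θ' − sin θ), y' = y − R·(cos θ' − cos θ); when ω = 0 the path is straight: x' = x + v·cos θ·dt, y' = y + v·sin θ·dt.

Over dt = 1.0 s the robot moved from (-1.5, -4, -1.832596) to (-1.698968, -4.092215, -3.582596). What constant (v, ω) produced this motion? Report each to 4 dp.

Δθ = -3.582596 − -1.832596 = -1.750000
ω = Δθ/dt = -1.750000/1.0 = -1.7500
R = Δx/(sin θ' − sin θ) = -0.1429
v = R·ω = -0.1429·-1.7500 = 0.2500

v = 0.2500, ω = -1.7500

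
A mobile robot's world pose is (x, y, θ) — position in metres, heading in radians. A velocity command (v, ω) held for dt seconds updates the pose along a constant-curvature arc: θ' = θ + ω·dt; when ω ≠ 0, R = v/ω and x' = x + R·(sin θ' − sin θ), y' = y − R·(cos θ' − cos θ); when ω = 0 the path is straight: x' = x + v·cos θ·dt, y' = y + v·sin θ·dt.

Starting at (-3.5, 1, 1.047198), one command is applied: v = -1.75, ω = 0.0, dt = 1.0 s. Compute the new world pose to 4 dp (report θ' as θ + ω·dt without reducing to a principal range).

(-4.3750, -0.5155, 1.0472)

θ' = 1.0472 + 0.0·1.0 = 1.0472
ω = 0 → straight: x' = -3.5 + -1.75·cos(1.0472)·1.0 = -4.3750
y' = 1 + -1.75·sin(1.0472)·1.0 = -0.5155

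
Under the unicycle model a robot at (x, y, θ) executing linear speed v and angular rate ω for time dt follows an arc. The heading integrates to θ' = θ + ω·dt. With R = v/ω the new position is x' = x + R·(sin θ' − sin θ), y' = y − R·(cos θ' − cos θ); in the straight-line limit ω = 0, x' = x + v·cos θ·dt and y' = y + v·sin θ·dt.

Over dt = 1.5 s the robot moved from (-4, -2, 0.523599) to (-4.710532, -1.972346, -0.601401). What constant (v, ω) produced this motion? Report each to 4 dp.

Δθ = -0.601401 − 0.523599 = -1.125000
ω = Δθ/dt = -1.125000/1.5 = -0.7500
R = Δx/(sin θ' − sin θ) = 0.6667
v = R·ω = 0.6667·-0.7500 = -0.5000

v = -0.5000, ω = -0.7500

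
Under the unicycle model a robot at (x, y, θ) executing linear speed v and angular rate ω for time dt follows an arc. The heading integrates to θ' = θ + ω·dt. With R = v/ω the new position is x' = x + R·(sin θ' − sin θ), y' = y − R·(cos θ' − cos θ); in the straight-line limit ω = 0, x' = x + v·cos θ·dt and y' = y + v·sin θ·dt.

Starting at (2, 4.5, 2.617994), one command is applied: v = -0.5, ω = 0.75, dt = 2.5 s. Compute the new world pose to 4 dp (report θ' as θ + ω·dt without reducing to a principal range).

(2.9840, 4.9323, 4.4930)

θ' = 2.6180 + 0.75·2.5 = 4.4930
R = v/ω = -0.5/0.75 = -0.6667
x' = 2 + -0.6667·(sin 4.4930 − sin 2.6180) = 2.9840
y' = 4.5 − -0.6667·(cos 4.4930 − cos 2.6180) = 4.9323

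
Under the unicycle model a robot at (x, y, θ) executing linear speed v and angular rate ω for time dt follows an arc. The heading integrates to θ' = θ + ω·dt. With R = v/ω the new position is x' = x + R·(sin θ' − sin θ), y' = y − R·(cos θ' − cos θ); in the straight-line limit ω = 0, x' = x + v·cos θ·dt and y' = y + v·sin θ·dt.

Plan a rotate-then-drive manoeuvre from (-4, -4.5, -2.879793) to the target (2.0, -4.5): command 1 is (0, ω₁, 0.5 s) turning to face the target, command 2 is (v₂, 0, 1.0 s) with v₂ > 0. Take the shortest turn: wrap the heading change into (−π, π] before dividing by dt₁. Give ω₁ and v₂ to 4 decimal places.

heading to target = atan2(-4.5−-4.5, 2−-4) = 0.0000
Δθ = wrap(0.0000 − -2.8798) = 2.8798; ω₁ = Δθ/dt₁ = 5.7596
distance = √((2−-4)² + (-4.5−-4.5)²) = 6.0000; v₂ = distance/dt₂ = 6.0000

ω₁ = 5.7596, v₂ = 6.0000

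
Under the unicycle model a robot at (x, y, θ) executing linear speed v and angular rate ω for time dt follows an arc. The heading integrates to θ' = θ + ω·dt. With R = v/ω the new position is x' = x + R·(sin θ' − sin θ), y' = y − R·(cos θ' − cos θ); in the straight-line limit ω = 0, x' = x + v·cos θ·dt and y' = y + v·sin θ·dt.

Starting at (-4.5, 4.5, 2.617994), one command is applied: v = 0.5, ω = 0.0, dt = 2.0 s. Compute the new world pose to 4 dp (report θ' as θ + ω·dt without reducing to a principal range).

(-5.3660, 5.0000, 2.6180)

θ' = 2.6180 + 0.0·2.0 = 2.6180
ω = 0 → straight: x' = -4.5 + 0.5·cos(2.6180)·2.0 = -5.3660
y' = 4.5 + 0.5·sin(2.6180)·2.0 = 5.0000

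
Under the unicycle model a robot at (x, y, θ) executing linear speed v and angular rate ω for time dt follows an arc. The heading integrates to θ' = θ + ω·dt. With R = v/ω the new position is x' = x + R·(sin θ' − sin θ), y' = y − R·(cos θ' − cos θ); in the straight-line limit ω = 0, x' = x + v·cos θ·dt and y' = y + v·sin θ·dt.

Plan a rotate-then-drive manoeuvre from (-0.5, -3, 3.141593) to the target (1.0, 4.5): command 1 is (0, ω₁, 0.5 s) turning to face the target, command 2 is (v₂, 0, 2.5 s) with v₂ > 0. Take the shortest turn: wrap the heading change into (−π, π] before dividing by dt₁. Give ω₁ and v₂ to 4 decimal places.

heading to target = atan2(4.5−-3, 1−-0.5) = 1.3734
Δθ = wrap(1.3734 − 3.1416) = -1.7682; ω₁ = Δθ/dt₁ = -3.5364
distance = √((1−-0.5)² + (4.5−-3)²) = 7.6485; v₂ = distance/dt₂ = 3.0594

ω₁ = -3.5364, v₂ = 3.0594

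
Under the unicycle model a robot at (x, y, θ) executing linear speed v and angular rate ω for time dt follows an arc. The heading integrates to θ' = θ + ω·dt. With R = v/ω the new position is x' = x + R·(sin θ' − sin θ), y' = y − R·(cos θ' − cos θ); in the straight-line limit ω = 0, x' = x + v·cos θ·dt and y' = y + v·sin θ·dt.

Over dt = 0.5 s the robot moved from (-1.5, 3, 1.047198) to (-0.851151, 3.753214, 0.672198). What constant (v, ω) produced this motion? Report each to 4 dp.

Δθ = 0.672198 − 1.047198 = -0.375000
ω = Δθ/dt = -0.375000/0.5 = -0.7500
R = −Δy/(cos θ' − cos θ) = -2.6667
v = R·ω = -2.6667·-0.7500 = 2.0000

v = 2.0000, ω = -0.7500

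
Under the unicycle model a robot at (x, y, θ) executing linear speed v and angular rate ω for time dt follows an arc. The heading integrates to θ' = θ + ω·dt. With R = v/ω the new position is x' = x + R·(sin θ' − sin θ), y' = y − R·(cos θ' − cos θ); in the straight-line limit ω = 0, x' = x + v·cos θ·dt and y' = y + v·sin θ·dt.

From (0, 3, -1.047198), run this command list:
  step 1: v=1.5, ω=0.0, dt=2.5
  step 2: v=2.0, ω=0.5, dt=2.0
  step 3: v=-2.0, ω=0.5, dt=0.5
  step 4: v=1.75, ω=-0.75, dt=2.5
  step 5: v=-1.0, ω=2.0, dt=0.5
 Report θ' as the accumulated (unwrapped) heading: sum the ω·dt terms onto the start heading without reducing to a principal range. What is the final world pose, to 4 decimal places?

step 1: θ'=-1.0472 (straight) → pose (1.8750, -0.2476, -1.0472)
step 2: θ'=-0.0472 (R=4.0000) → pose (5.1504, -2.2431, -0.0472)
step 3: θ'=0.2028 (R=-4.0000) → pose (4.1560, -2.3207, 0.2028)
step 4: θ'=-1.6722 (R=-2.3333) → pose (6.9473, -4.8424, -1.6722)
step 5: θ'=-0.6722 (R=-0.5000) → pose (6.7612, -4.4005, -0.6722)

(6.7612, -4.4005, -0.6722)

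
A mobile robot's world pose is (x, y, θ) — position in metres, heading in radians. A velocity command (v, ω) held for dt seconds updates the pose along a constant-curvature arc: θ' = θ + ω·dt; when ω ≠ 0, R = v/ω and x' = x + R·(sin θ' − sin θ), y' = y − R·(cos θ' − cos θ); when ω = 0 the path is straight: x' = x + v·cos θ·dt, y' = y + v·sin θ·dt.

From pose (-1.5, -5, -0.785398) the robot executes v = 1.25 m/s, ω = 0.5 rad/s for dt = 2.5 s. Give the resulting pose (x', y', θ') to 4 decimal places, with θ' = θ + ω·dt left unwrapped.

θ' = -0.7854 + 0.5·2.5 = 0.4646
R = v/ω = 1.25/0.5 = 2.5000
x' = -1.5 + 2.5000·(sin 0.4646 − sin -0.7854) = 1.3879
y' = -5 − 2.5000·(cos 0.4646 − cos -0.7854) = -5.4672

(1.3879, -5.4672, 0.4646)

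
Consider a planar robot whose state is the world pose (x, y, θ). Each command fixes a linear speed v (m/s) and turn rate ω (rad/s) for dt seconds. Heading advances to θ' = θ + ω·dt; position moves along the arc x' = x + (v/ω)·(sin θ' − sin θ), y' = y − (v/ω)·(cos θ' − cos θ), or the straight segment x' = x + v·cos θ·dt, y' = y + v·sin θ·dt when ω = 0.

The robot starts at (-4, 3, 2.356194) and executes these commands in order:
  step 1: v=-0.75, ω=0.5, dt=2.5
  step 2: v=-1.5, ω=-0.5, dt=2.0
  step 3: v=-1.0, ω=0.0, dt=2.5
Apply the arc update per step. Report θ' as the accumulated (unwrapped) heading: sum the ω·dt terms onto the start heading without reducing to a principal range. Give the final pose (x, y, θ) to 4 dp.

step 1: θ'=3.6062 (R=-1.5000) → pose (-2.2672, 2.7197, 3.6062)
step 2: θ'=2.6062 (R=3.0000) → pose (0.6075, 2.6179, 2.6062)
step 3: θ'=2.6062 (straight) → pose (2.7577, 1.3424, 2.6062)

(2.7577, 1.3424, 2.6062)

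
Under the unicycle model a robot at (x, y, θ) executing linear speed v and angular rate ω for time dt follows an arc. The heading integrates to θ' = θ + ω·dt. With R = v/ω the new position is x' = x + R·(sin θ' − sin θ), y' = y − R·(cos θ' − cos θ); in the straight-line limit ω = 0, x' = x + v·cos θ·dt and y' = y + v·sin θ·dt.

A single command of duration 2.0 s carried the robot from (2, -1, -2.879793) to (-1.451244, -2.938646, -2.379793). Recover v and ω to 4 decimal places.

Δθ = -2.379793 − -2.879793 = 0.500000
ω = Δθ/dt = 0.500000/2.0 = 0.2500
R = Δx/(sin θ' − sin θ) = 8.0000
v = R·ω = 8.0000·0.2500 = 2.0000

v = 2.0000, ω = 0.2500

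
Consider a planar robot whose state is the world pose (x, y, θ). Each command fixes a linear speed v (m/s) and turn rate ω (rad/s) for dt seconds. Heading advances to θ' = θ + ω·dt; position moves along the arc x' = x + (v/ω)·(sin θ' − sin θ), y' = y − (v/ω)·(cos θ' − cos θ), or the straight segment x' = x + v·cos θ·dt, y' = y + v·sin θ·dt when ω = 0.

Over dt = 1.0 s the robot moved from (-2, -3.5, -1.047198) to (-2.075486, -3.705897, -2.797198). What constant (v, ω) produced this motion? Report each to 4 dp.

Δθ = -2.797198 − -1.047198 = -1.750000
ω = Δθ/dt = -1.750000/1.0 = -1.7500
R = −Δy/(cos θ' − cos θ) = -0.1429
v = R·ω = -0.1429·-1.7500 = 0.2500

v = 0.2500, ω = -1.7500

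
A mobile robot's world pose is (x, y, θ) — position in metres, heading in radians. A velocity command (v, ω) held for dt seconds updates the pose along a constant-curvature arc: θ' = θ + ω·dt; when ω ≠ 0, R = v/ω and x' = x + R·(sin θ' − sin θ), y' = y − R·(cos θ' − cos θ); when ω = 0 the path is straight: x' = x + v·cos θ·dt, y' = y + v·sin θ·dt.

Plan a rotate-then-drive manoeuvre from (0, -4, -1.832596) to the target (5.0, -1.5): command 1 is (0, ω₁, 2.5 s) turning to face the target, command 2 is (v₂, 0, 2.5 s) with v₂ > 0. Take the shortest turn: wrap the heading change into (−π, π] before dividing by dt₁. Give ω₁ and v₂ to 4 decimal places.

heading to target = atan2(-1.5−-4, 5−0) = 0.4636
Δθ = wrap(0.4636 − -1.8326) = 2.2962; ω₁ = Δθ/dt₁ = 0.9185
distance = √((5−0)² + (-1.5−-4)²) = 5.5902; v₂ = distance/dt₂ = 2.2361

ω₁ = 0.9185, v₂ = 2.2361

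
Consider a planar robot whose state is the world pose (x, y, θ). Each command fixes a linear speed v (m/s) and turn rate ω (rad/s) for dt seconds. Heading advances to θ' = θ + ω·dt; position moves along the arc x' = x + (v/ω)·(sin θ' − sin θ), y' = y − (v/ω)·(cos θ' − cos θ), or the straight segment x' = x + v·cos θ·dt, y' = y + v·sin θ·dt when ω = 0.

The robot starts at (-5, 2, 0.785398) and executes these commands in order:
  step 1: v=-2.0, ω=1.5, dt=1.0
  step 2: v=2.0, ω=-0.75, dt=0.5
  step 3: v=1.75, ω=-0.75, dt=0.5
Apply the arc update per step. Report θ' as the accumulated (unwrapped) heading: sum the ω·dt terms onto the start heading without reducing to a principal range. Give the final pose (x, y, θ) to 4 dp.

step 1: θ'=2.2854 (R=-1.3333) → pose (-5.0643, 0.1834, 2.2854)
step 2: θ'=1.9104 (R=-2.6667) → pose (-5.5644, 1.0426, 1.9104)
step 3: θ'=1.5354 (R=-2.3333) → pose (-5.6962, 1.9025, 1.5354)

(-5.6962, 1.9025, 1.5354)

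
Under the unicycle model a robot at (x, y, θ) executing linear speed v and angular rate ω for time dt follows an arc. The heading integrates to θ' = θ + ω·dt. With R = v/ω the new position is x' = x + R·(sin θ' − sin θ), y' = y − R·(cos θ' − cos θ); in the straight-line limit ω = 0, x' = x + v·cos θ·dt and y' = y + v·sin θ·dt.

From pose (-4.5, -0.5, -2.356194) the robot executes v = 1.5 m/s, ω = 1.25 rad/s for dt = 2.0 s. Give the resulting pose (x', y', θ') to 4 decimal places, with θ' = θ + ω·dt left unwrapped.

(-3.4795, -2.5361, 0.1438)

θ' = -2.3562 + 1.25·2.0 = 0.1438
R = v/ω = 1.5/1.25 = 1.2000
x' = -4.5 + 1.2000·(sin 0.1438 − sin -2.3562) = -3.4795
y' = -0.5 − 1.2000·(cos 0.1438 − cos -2.3562) = -2.5361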